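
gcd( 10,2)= 2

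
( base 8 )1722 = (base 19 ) 2D9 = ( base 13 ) 5A3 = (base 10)978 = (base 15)453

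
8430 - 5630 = 2800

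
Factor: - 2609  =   -2609^1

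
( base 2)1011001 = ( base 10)89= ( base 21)45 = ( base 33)2n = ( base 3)10022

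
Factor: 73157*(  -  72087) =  - 3^1*7^2 * 1493^1*24029^1 = -5273668659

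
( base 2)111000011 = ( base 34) D9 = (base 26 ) H9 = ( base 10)451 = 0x1C3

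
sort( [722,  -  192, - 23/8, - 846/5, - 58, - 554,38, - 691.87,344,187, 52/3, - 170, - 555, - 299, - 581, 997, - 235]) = [ - 691.87, - 581,  -  555,  -  554,-299, - 235,  -  192,- 170,  -  846/5, - 58, - 23/8, 52/3,38,187,344,722,997]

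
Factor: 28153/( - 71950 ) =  - 2^( - 1 )  *  5^( - 2)*47^1*599^1 * 1439^(-1 ) 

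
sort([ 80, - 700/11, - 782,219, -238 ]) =[ - 782,-238, - 700/11 , 80,  219]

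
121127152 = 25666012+95461140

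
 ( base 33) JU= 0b1010010001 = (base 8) 1221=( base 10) 657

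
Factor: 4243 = 4243^1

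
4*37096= 148384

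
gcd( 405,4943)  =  1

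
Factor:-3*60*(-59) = 10620 = 2^2 *3^2*5^1*59^1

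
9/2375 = 9/2375 =0.00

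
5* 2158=10790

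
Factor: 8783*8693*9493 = 11^1*863^1*8693^1 * 8783^1 = 724796426167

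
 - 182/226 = - 1+22/113 = - 0.81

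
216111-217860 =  - 1749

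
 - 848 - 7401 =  - 8249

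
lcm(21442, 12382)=879122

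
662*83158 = 55050596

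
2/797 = 2/797 = 0.00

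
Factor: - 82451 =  - 41^1 * 2011^1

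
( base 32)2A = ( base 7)134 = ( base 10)74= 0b1001010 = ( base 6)202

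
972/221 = 972/221  =  4.40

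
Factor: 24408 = 2^3*3^3*113^1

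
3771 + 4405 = 8176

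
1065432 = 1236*862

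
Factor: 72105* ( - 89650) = -6464213250 = -  2^1*3^1*5^3*11^2*19^1*23^1 *163^1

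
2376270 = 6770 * 351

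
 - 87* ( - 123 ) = 10701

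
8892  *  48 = 426816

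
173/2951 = 173/2951 = 0.06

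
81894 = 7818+74076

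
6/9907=6/9907  =  0.00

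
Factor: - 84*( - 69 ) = 2^2*  3^2*7^1*23^1=5796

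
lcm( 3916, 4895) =19580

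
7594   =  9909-2315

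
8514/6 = 1419  =  1419.00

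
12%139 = 12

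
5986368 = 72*83144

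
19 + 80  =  99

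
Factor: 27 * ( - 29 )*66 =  - 51678 = - 2^1*3^4*11^1*29^1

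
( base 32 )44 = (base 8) 204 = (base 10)132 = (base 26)52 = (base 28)4K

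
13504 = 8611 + 4893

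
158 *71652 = 11321016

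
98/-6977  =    -  98/6977 = -0.01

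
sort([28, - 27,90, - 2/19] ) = [ - 27, - 2/19, 28 , 90 ] 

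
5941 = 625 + 5316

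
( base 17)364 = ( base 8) 1715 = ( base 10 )973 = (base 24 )1GD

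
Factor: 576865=5^1*113^1*1021^1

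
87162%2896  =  282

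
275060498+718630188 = 993690686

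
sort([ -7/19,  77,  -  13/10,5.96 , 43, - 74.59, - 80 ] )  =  [ - 80,-74.59, -13/10, - 7/19, 5.96, 43 , 77]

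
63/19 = 63/19 = 3.32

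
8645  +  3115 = 11760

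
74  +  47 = 121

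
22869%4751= 3865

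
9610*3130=30079300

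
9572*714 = 6834408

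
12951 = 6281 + 6670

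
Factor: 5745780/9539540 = 287289/476977= 3^2*137^1*233^1 * 476977^(  -  1)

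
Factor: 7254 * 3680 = 2^6*3^2 * 5^1*13^1 * 23^1*31^1 = 26694720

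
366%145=76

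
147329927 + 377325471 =524655398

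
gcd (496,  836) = 4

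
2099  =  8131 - 6032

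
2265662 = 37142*61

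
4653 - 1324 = 3329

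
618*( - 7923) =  -4896414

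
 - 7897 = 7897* ( - 1)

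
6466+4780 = 11246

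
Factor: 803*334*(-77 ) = - 20651554 = - 2^1*7^1*11^2*73^1*167^1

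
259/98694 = 259/98694 = 0.00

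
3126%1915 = 1211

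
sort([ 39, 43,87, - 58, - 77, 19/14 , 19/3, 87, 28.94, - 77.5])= [ - 77.5,- 77 ,-58, 19/14, 19/3, 28.94 , 39, 43, 87,  87 ] 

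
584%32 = 8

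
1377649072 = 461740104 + 915908968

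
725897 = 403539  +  322358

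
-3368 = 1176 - 4544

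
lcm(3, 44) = 132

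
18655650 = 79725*234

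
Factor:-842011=-53^1*15887^1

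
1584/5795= 1584/5795 = 0.27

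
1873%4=1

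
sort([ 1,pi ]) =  [1,pi]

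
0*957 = 0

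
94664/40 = 2366 + 3/5 = 2366.60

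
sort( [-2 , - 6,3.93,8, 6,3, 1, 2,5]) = [ - 6, - 2,  1,2, 3, 3.93,5, 6, 8]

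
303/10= 30 + 3/10 = 30.30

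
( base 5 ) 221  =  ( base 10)61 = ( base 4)331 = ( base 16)3D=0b111101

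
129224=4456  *29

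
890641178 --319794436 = 1210435614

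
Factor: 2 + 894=896 = 2^7 * 7^1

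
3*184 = 552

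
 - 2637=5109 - 7746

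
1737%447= 396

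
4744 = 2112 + 2632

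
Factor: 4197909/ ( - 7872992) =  - 2^( - 5 ) * 3^1*19^(- 1 )*23^( - 1 )*37^1*59^1 * 563^( - 1)*641^1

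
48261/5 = 48261/5=9652.20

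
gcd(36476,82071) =9119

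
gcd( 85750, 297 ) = 1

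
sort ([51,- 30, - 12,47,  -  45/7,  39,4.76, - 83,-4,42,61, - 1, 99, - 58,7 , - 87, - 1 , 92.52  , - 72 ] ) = [-87, - 83, - 72, - 58, - 30, - 12,  -  45/7  , - 4, - 1 , - 1,4.76,  7, 39, 42,47,51,61,92.52, 99]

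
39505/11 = 3591 + 4/11 = 3591.36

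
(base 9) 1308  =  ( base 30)12K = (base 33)TN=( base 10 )980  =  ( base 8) 1724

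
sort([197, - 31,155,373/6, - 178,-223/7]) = [ - 178, - 223/7, - 31 , 373/6, 155, 197] 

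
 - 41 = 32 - 73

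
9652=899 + 8753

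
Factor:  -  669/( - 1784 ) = 3/8 = 2^ ( - 3)*3^1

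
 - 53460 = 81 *(-660) 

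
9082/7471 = 9082/7471 = 1.22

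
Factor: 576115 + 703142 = 3^1 * 7^1*60917^1 = 1279257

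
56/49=1 + 1/7 = 1.14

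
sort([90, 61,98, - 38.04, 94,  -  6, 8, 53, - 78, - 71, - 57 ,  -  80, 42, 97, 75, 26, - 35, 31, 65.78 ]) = [ - 80, - 78, - 71,-57,-38.04,  -  35,-6, 8, 26 , 31, 42,53, 61, 65.78, 75,90, 94, 97,98 ] 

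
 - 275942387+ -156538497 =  - 432480884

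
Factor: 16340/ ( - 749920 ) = -2^( - 3 )*19^1 * 109^(- 1 )  =  -  19/872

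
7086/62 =114 + 9/31 = 114.29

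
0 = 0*39210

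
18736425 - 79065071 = -60328646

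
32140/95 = 6428/19 = 338.32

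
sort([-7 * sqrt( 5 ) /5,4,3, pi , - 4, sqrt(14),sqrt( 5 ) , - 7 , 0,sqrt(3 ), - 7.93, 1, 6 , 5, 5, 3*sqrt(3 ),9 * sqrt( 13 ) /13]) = [ - 7.93, - 7, - 4, - 7*sqrt(5 )/5 , 0, 1, sqrt(3 ), sqrt(5), 9*sqrt(13) /13 , 3,  pi, sqrt( 14), 4, 5,5,3*sqrt( 3) , 6 ]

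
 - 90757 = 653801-744558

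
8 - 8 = 0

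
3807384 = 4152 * 917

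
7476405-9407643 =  - 1931238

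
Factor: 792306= 2^1 * 3^2*44017^1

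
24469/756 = 24469/756 = 32.37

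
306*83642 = 25594452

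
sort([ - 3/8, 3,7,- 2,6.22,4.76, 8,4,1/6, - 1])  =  [-2, - 1,-3/8,1/6,3,4, 4.76,6.22, 7, 8]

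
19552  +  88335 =107887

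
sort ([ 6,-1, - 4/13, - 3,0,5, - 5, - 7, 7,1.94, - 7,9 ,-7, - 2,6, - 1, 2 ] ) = [-7, - 7, - 7, - 5, - 3, - 2,  -  1 , - 1, - 4/13,0 , 1.94,  2, 5, 6, 6, 7,9]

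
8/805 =8/805 =0.01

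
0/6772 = 0 = 0.00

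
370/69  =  5 + 25/69 = 5.36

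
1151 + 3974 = 5125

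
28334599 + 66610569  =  94945168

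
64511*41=2644951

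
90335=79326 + 11009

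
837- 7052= - 6215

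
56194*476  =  26748344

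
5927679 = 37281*159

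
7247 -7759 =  - 512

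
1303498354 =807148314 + 496350040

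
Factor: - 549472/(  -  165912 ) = 308/93 = 2^2 *3^( - 1)*7^1*11^1*  31^ ( - 1)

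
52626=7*7518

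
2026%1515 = 511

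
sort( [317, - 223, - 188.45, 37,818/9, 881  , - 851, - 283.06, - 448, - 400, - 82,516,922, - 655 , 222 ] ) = [-851,- 655, - 448, -400, - 283.06,-223, - 188.45,-82,37, 818/9,222,317, 516,  881, 922 ]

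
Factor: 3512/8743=2^3*7^( - 1)*  439^1*1249^( - 1)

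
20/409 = 20/409 = 0.05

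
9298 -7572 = 1726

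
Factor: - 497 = - 7^1*71^1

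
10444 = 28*373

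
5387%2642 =103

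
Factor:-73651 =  -73651^1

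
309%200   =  109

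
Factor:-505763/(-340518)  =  2^( - 1)*3^( - 1)*19^( - 1)*29^ ( - 1)*103^( - 1)*505763^1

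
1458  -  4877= - 3419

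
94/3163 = 94/3163 = 0.03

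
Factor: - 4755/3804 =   -  2^( - 2)*5^1 = - 5/4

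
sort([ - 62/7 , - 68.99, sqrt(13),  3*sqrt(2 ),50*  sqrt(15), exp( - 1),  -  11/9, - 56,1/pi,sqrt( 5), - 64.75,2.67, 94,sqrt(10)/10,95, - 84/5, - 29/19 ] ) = [-68.99, - 64.75,-56, - 84/5, - 62/7, - 29/19, - 11/9, sqrt ( 10 ) /10,1/pi, exp( - 1 ), sqrt( 5),2.67, sqrt(13 ),3*sqrt ( 2),94,95,50*sqrt(15 )] 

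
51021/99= 5669/11 = 515.36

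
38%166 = 38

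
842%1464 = 842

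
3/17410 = 3/17410 = 0.00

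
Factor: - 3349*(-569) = 1905581 =17^1*197^1*569^1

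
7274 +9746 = 17020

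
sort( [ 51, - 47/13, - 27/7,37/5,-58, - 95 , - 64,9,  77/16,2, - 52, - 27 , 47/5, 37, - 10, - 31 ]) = [ - 95, - 64 , - 58, - 52, - 31,  -  27, - 10,-27/7, - 47/13, 2, 77/16, 37/5,  9, 47/5,37 , 51]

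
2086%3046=2086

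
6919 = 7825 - 906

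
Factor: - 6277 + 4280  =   - 1997 = - 1997^1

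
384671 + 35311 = 419982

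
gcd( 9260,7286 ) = 2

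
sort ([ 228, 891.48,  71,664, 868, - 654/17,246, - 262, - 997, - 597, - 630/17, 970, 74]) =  [ - 997, - 597, - 262, - 654/17, - 630/17, 71 , 74,228, 246, 664, 868,891.48, 970 ]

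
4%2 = 0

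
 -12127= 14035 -26162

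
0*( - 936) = 0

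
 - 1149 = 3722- 4871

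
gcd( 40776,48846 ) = 6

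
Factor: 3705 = 3^1 * 5^1*13^1*19^1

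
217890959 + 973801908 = 1191692867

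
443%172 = 99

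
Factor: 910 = 2^1*5^1*7^1*  13^1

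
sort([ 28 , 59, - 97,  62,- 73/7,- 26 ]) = [ - 97, - 26, - 73/7 , 28, 59, 62]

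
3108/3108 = 1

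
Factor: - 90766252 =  - 2^2 * 277^1*  81919^1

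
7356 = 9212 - 1856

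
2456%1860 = 596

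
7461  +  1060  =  8521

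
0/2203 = 0 = 0.00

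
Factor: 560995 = 5^1*112199^1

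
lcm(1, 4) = 4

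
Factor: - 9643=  - 9643^1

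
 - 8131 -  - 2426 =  - 5705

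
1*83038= 83038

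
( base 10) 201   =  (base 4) 3021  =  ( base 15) D6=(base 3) 21110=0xC9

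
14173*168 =2381064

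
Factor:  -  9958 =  - 2^1*13^1*383^1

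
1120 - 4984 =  - 3864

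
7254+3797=11051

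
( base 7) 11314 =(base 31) 30J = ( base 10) 2902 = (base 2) 101101010110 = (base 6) 21234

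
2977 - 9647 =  - 6670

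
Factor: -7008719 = -743^1*9433^1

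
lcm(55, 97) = 5335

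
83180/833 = 83180/833 = 99.86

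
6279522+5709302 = 11988824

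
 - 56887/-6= 9481+1/6=9481.17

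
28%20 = 8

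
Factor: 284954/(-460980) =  - 142477/230490 = - 2^( - 1)*3^ (-2 ) * 5^( - 1) * 13^( - 1 )*17^3*29^1*197^( - 1 )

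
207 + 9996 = 10203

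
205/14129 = 205/14129 =0.01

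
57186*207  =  11837502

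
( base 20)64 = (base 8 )174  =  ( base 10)124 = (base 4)1330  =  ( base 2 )1111100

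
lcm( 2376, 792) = 2376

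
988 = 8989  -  8001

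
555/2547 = 185/849 = 0.22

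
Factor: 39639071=53^1*349^1*2143^1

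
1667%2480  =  1667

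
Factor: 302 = 2^1*151^1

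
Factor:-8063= - 11^1*733^1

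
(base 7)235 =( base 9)147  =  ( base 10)124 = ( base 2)1111100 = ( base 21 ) 5j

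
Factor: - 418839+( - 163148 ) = -7^1 * 71^1*1171^1 = - 581987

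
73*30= 2190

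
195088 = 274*712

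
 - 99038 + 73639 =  - 25399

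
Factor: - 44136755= -5^1*13^1*769^1*883^1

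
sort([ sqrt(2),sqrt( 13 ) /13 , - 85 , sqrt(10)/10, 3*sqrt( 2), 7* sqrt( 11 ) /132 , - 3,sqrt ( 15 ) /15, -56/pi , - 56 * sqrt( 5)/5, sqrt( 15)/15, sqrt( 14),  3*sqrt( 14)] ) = [ - 85, - 56*sqrt( 5)/5,-56/pi, - 3,7*sqrt( 11)/132, sqrt(15)/15, sqrt( 15 ) /15,sqrt( 13)/13, sqrt( 10) /10, sqrt(2 ),sqrt( 14),3 * sqrt( 2),3*sqrt(14)] 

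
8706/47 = 185 + 11/47 = 185.23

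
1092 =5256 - 4164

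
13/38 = 13/38 = 0.34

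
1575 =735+840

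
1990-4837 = - 2847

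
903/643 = 1 + 260/643 = 1.40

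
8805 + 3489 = 12294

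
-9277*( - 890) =8256530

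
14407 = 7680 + 6727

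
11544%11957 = 11544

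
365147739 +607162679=972310418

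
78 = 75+3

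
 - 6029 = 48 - 6077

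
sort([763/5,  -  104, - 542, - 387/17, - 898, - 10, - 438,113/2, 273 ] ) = [- 898, - 542, - 438  , - 104, - 387/17, - 10,113/2,763/5, 273]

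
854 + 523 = 1377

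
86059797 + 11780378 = 97840175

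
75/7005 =5/467 = 0.01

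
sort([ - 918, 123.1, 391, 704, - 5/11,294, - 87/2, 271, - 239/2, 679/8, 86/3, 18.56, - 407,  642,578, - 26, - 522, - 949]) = [  -  949, - 918, - 522, - 407, - 239/2, - 87/2, - 26,  -  5/11, 18.56,86/3, 679/8,123.1,  271, 294, 391,578,642, 704 ] 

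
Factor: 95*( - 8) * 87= - 66120=   - 2^3 * 3^1* 5^1*19^1* 29^1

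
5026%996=46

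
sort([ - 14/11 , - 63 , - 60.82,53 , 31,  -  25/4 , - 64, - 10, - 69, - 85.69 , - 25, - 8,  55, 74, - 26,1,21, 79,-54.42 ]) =[ - 85.69 , - 69 , - 64 , - 63 ,-60.82, - 54.42,-26,-25, - 10, - 8, - 25/4, - 14/11,  1,21 , 31, 53,55, 74, 79]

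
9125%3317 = 2491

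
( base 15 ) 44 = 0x40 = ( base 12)54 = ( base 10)64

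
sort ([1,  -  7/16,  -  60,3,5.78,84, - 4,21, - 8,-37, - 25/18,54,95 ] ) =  [ - 60, - 37, - 8, - 4,-25/18,- 7/16, 1,3,5.78,21,54, 84 , 95 ] 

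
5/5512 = 5/5512 = 0.00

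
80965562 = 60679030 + 20286532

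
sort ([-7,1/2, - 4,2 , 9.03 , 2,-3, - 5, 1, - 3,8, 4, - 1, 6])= [- 7, - 5, - 4 , - 3 , - 3 , - 1,1/2,1, 2 , 2,  4, 6 , 8,9.03]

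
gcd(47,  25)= 1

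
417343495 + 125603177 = 542946672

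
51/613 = 51/613  =  0.08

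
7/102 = 7/102 = 0.07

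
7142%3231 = 680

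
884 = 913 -29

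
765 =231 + 534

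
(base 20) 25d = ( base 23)1GG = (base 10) 913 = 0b1110010001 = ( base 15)40D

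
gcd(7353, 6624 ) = 9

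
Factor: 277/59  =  59^( - 1 )*277^1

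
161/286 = 161/286 = 0.56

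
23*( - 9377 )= - 215671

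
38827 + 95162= 133989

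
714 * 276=197064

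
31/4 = 31/4 = 7.75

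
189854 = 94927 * 2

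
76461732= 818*93474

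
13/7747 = 13/7747 = 0.00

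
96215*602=57921430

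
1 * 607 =607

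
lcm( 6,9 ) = 18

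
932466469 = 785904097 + 146562372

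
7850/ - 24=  - 3925/12 = - 327.08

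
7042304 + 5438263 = 12480567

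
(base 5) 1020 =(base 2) 10000111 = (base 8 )207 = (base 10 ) 135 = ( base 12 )b3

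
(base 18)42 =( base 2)1001010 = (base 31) 2c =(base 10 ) 74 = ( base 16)4A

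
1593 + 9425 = 11018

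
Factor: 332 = 2^2*83^1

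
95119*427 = 40615813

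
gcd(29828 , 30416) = 4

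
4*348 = 1392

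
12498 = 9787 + 2711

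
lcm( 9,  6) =18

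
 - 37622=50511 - 88133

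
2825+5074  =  7899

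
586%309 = 277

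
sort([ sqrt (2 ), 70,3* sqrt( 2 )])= [ sqrt( 2), 3*sqrt( 2 ) , 70] 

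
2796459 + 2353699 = 5150158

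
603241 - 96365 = 506876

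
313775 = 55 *5705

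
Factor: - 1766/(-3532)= 1/2 = 2^(-1)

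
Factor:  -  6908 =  - 2^2*11^1*157^1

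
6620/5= 1324 = 1324.00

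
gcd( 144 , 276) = 12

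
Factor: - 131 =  - 131^1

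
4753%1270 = 943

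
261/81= 29/9 = 3.22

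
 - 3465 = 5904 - 9369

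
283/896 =283/896 = 0.32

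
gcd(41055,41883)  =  69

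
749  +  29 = 778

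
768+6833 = 7601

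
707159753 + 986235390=1693395143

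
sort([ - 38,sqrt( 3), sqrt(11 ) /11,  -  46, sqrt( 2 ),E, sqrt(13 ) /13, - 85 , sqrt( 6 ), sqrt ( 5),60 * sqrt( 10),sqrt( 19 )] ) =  [  -  85, - 46, - 38, sqrt(13)/13,sqrt(11)/11,sqrt( 2 ), sqrt( 3),sqrt( 5), sqrt( 6), E , sqrt( 19), 60*sqrt( 10) ] 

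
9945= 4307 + 5638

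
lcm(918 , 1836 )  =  1836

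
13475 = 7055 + 6420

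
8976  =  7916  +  1060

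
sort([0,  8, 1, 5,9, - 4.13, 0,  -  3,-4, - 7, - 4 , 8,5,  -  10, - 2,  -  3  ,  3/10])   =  [ - 10,- 7 , - 4.13,-4, - 4 , - 3, - 3, - 2, 0, 0,3/10, 1, 5,5, 8,8 , 9]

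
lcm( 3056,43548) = 174192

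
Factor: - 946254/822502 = -3^1*17^1*9277^1*411251^( - 1) = - 473127/411251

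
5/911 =5/911 = 0.01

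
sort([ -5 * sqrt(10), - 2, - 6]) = [ - 5*sqrt( 10),-6, - 2 ] 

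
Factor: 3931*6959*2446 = 2^1*1223^1*3931^1*6959^1 = 66912357734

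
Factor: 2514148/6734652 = 628537/1683663 = 3^( - 1 )*7^1*13^1*17^( - 1)*6907^1*33013^( - 1)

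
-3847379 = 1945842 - 5793221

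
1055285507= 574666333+480619174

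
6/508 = 3/254 = 0.01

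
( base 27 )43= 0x6F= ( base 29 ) 3O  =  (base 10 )111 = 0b1101111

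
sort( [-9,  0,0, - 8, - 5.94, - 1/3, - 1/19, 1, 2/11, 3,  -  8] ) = [ - 9,-8,- 8 , - 5.94, - 1/3, - 1/19, 0  ,  0,  2/11, 1,  3]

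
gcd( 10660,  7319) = 13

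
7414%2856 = 1702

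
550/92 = 275/46=5.98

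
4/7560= 1/1890 = 0.00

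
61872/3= 20624=20624.00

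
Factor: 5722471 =61^1*93811^1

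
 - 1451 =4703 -6154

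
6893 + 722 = 7615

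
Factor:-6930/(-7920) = 2^ (-3 )*7^1 = 7/8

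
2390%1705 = 685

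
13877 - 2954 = 10923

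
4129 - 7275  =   - 3146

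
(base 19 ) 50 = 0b1011111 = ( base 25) 3k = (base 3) 10112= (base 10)95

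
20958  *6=125748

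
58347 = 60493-2146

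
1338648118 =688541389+650106729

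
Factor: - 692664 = -2^3*3^1*7^2*19^1*31^1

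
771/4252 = 771/4252 = 0.18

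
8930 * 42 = 375060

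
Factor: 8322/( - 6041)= -2^1*3^1*7^(-1)*19^1*73^1*863^( - 1)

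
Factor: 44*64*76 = 214016 =2^10*11^1 * 19^1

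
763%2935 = 763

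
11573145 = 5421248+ 6151897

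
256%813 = 256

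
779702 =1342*581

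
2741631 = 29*94539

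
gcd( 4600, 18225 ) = 25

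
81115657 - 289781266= - 208665609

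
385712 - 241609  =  144103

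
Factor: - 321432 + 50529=-3^1*73^1*1237^1 = - 270903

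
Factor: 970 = 2^1*5^1*97^1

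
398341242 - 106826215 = 291515027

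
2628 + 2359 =4987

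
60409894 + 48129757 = 108539651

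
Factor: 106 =2^1*53^1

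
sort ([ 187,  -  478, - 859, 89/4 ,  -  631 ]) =[ - 859, - 631,  -  478,89/4, 187 ] 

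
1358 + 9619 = 10977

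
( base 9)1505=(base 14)5b5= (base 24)1nb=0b10001110011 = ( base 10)1139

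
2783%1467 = 1316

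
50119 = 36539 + 13580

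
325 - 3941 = -3616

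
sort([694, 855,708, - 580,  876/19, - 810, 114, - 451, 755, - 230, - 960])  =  [ - 960, - 810, - 580, - 451, - 230, 876/19, 114,  694, 708, 755, 855] 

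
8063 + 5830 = 13893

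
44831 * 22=986282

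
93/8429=93/8429 = 0.01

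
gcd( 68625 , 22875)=22875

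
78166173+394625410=472791583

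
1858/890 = 2 +39/445 =2.09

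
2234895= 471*4745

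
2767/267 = 2767/267 = 10.36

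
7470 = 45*166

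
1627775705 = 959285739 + 668489966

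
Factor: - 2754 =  - 2^1 * 3^4*17^1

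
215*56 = 12040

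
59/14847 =59/14847 =0.00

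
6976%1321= 371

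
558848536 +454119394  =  1012967930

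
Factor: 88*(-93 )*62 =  - 507408  =  - 2^4*3^1*11^1*31^2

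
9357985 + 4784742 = 14142727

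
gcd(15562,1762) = 2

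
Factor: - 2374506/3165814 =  - 1187253/1582907 = -  3^2 * 19^1*29^( - 1 )*53^1*131^1*54583^( - 1) 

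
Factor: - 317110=-2^1*5^1 *19^1 * 1669^1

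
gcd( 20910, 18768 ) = 102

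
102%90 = 12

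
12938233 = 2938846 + 9999387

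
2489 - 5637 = -3148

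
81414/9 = 9046= 9046.00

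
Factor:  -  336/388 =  - 2^2*3^1*7^1*97^( - 1 ) = - 84/97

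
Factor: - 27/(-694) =2^ ( - 1)*3^3*347^( - 1) 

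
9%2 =1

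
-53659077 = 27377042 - 81036119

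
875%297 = 281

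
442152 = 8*55269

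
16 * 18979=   303664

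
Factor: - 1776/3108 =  - 4/7 = -2^2*7^( - 1) 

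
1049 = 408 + 641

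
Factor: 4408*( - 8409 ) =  - 37066872=-  2^3*3^1* 19^1*29^1*2803^1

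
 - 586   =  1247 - 1833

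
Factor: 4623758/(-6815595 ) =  - 2^1*3^(-1) * 5^( - 1) * 113^(- 1 )*4021^( - 1 ) * 2311879^1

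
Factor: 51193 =51193^1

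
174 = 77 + 97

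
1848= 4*462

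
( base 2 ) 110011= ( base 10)51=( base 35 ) 1G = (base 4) 303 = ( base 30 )1L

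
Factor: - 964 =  - 2^2 *241^1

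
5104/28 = 1276/7= 182.29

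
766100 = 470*1630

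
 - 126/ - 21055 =126/21055 = 0.01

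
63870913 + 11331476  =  75202389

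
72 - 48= 24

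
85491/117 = 730 + 9/13 = 730.69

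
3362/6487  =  3362/6487 = 0.52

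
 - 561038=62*(-9049)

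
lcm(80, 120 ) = 240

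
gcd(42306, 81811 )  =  1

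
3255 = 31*105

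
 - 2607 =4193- 6800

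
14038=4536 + 9502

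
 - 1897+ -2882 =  - 4779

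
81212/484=167+ 96/121 = 167.79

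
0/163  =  0 = 0.00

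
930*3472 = 3228960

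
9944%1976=64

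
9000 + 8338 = 17338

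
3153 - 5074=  - 1921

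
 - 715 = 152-867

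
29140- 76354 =-47214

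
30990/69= 449 + 3/23 = 449.13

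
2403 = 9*267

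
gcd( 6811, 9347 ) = 1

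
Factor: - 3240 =-2^3 * 3^4*5^1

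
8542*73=623566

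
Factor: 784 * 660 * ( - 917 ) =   -  2^6 * 3^1 * 5^1 * 7^3*11^1*131^1=- 474492480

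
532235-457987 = 74248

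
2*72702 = 145404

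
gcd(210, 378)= 42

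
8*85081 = 680648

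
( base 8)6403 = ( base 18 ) a51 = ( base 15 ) ec1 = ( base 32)383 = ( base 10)3331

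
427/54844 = 427/54844 = 0.01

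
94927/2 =47463+1/2 = 47463.50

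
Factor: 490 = 2^1*5^1*7^2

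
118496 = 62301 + 56195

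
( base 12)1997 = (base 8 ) 6103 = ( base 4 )301003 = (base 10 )3139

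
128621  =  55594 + 73027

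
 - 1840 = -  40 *46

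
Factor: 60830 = 2^1*5^1*7^1*11^1*79^1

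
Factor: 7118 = 2^1*3559^1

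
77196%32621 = 11954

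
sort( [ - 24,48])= [ - 24, 48]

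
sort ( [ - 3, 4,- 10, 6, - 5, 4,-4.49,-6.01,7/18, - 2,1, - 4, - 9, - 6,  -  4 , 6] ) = [ - 10, - 9,- 6.01, - 6,- 5,- 4.49,-4,-4, - 3, - 2,7/18,  1,4, 4,6,  6]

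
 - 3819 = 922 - 4741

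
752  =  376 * 2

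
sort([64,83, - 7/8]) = [ - 7/8, 64, 83 ]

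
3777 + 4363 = 8140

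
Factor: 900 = 2^2 * 3^2*5^2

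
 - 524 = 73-597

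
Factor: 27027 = 3^3*7^1 * 11^1*13^1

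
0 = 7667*0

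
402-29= 373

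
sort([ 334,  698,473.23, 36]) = [ 36 , 334,  473.23 , 698 ] 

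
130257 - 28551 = 101706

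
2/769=2/769 = 0.00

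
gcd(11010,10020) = 30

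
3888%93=75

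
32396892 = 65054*498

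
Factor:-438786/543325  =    -  2^1*3^2*5^( - 2) * 19^1 * 103^(- 1)  *  211^( - 1)*1283^1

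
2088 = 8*261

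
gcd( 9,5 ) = 1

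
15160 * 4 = 60640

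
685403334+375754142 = 1061157476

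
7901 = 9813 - 1912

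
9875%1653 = 1610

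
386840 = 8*48355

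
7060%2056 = 892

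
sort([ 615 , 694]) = [ 615, 694]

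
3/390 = 1/130 = 0.01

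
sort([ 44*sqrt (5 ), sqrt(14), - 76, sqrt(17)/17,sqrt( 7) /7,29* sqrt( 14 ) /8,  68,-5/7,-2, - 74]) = [-76, - 74, - 2,-5/7,sqrt( 17 ) /17,sqrt( 7)/7,sqrt ( 14 ),29*sqrt(14) /8 , 68, 44*sqrt( 5 )] 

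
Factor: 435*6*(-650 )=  - 2^2 * 3^2*5^3*13^1*29^1 = - 1696500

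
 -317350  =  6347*(  -  50 )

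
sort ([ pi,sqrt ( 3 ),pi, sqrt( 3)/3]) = [sqrt(3)/3, sqrt( 3),pi, pi ]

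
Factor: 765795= 3^1 * 5^1* 19^1*2687^1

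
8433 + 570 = 9003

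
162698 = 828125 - 665427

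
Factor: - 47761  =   - 7^1*6823^1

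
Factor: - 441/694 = -2^(-1) * 3^2 * 7^2 * 347^( - 1) 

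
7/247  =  7/247 = 0.03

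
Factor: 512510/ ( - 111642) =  - 3^( - 1)*5^1 * 23^( - 1 )*53^1*809^( - 1 )*967^1 = - 256255/55821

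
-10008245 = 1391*(-7195 )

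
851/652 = 1+ 199/652 = 1.31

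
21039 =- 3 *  ( - 7013 )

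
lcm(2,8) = 8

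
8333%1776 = 1229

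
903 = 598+305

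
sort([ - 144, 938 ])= [ - 144 , 938] 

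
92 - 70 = 22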